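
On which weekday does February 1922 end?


February 1922 has 28 days
Anchor: Jan 1, 1922. With p = 1922 - 1 = 1921: (p + p//4 - p//100 + p//400) mod 7 = (1921 + 480 - 19 + 4) mod 7 = 2386 mod 7 = 6 -> Sunday (Mon=0 ... Sun=6)
Days before February (Jan): 31; February 1 index = (6 + 31) mod 7 = 2 -> Wednesday
Last day offset: 28 - 1 = 27 days
Weekday index = (2 + 27) mod 7 = 1

Tuesday, February 28


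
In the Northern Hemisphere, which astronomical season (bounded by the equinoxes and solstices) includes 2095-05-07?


Date: May 7
Astronomical Spring (approx.; exact equinox/solstice day varies by year): March 20 to June 20
May 7 falls within the Spring window

Spring


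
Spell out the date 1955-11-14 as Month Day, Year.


ISO 1955-11-14 parses as year=1955, month=11, day=14
Month 11 -> November

November 14, 1955


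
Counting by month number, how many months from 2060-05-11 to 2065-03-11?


From May 2060 to March 2065
5 years * 12 = 60 months, minus 2 months = 58

58 months


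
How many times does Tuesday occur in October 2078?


October 2078 has 31 days
Anchor: Jan 1, 2078. With p = 2078 - 1 = 2077: (p + p//4 - p//100 + p//400) mod 7 = (2077 + 519 - 20 + 5) mod 7 = 2581 mod 7 = 5 -> Saturday (Mon=0 ... Sun=6)
Days before October (Jan-Sep): 273; October 1 index = (5 + 273) mod 7 = 5 -> Saturday
First Tuesday is October 4
Tuesdays: 4, 11, 18, 25

4 Tuesdays


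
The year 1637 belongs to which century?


Century = (year - 1) // 100 + 1
= (1637 - 1) // 100 + 1
= 1636 // 100 + 1
= 16 + 1

17th century


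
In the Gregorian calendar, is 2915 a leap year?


Gregorian leap year rule: divisible by 4, but not by 100, unless also by 400.
2915 is not divisible by 4 -> not a leap year

No


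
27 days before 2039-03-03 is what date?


Start: 2039-03-03, subtract 27 days
Back 3 days from March 3 reaches February 28, 2039 -> 24 left
February 2039: 28 - 24 = 4 -> lands on February 4

Result: 2039-02-04


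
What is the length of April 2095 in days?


April 2095

30 days


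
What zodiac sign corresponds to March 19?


Date: March 19
Conventional tropical zodiac dates: Pisces from February 19 onward; Aries starts March 21
March 19 falls within the Pisces range

Pisces


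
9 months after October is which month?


October is month 10
10 + 9 = 19; wrap: 19 - 12 = 7

July


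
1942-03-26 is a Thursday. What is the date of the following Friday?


Current: Thursday
Target: Friday
Days ahead: 1

Next Friday: 1942-03-27


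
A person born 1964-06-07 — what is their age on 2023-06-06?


Birth: 1964-06-07
Reference: 2023-06-06
Year difference: 2023 - 1964 = 59
Birthday not yet reached in 2023, subtract 1

58 years old


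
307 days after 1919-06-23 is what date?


Start: 1919-06-23, add 307 days
June 1919 has 30 days: 30 - 23 = 7 days to June 30 -> 300 left
July 1919 has 31 days -> 269 left
August 1919 has 31 days -> 238 left
September 1919 has 30 days -> 208 left
October 1919 has 31 days -> 177 left
November 1919 has 30 days -> 147 left
December 1919 has 31 days -> 116 left
January 1920 has 31 days -> 85 left
February 1920 has 29 days -> 56 left
March 1920 has 31 days -> 25 left
April 1920: 25 <= 30 -> lands on April 25

Result: 1920-04-25


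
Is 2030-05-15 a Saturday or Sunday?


Anchor: Jan 1, 2030. With p = 2030 - 1 = 2029: (p + p//4 - p//100 + p//400) mod 7 = (2029 + 507 - 20 + 5) mod 7 = 2521 mod 7 = 1 -> Tuesday (Mon=0 ... Sun=6)
Day of year: 135; offset = 134
Weekday index = (1 + 134) mod 7 = 2 -> Wednesday
Weekend days: Saturday, Sunday

No


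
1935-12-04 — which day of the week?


Date: December 4, 1935
Anchor: Jan 1, 1935. With p = 1935 - 1 = 1934: (p + p//4 - p//100 + p//400) mod 7 = (1934 + 483 - 19 + 4) mod 7 = 2402 mod 7 = 1 -> Tuesday (Mon=0 ... Sun=6)
Days before December (Jan-Nov): 334; offset = 334 + 4 - 1 = 337
Weekday index = (1 + 337) mod 7 = 2

Day of the week: Wednesday


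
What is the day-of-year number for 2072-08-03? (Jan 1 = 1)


Date: August 3, 2072
Days in months 1 through 7: 213
Plus 3 days in August

Day of year: 216


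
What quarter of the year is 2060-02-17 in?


Month: February (month 2)
Q1: Jan-Mar, Q2: Apr-Jun, Q3: Jul-Sep, Q4: Oct-Dec

Q1


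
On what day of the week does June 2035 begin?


Target: June 1, 2035
Anchor: Jan 1, 2035. With p = 2035 - 1 = 2034: (p + p//4 - p//100 + p//400) mod 7 = (2034 + 508 - 20 + 5) mod 7 = 2527 mod 7 = 0 -> Monday (Mon=0 ... Sun=6)
Days before June (Jan-May): 151 days
Weekday index = (0 + 151) mod 7 = 4

Friday


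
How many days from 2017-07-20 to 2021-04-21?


From 2017-07-20 to 2021-04-21
2017-07-20: days before July = 31 + 28 + 31 + 30 + 31 + 30 = 181 (2017 is not a leap year); day of year = 181 + 20 = 201
2021-04-21: days before April = 31 + 28 + 31 = 90 (2021 is not a leap year); day of year = 90 + 21 = 111
Rest of 2017: 365 - 201 = 164
Full years 2018 (365), 2019 (365), 2020 (366): 1096
Total = 164 + 1096 + 111 = 1371

1371 days


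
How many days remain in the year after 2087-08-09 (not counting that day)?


Day of year: 221 of 365
Remaining = 365 - 221

144 days


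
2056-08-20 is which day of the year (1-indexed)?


Date: August 20, 2056
Days in months 1 through 7: 213
Plus 20 days in August

Day of year: 233


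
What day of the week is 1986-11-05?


Date: November 5, 1986
Anchor: Jan 1, 1986. With p = 1986 - 1 = 1985: (p + p//4 - p//100 + p//400) mod 7 = (1985 + 496 - 19 + 4) mod 7 = 2466 mod 7 = 2 -> Wednesday (Mon=0 ... Sun=6)
Days before November (Jan-Oct): 304; offset = 304 + 5 - 1 = 308
Weekday index = (2 + 308) mod 7 = 2

Day of the week: Wednesday


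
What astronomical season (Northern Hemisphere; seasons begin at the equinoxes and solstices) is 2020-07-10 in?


Date: July 10
Astronomical Summer (approx.; exact equinox/solstice day varies by year): June 21 to September 21
July 10 falls within the Summer window

Summer


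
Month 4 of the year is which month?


Month 4 of 12

April


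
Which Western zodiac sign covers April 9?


Date: April 9
Conventional tropical zodiac dates: Aries from March 21 onward; Taurus starts April 20
April 9 falls within the Aries range

Aries


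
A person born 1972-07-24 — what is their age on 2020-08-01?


Birth: 1972-07-24
Reference: 2020-08-01
Year difference: 2020 - 1972 = 48

48 years old


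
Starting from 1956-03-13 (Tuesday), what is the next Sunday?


Current: Tuesday
Target: Sunday
Days ahead: 5

Next Sunday: 1956-03-18


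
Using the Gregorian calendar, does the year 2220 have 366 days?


Gregorian leap year rule: divisible by 4, but not by 100, unless also by 400.
2220 is divisible by 4 but not 100 -> leap year

Yes


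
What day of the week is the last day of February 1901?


February 1901 has 28 days
Anchor: Jan 1, 1901. With p = 1901 - 1 = 1900: (p + p//4 - p//100 + p//400) mod 7 = (1900 + 475 - 19 + 4) mod 7 = 2360 mod 7 = 1 -> Tuesday (Mon=0 ... Sun=6)
Days before February (Jan): 31; February 1 index = (1 + 31) mod 7 = 4 -> Friday
Last day offset: 28 - 1 = 27 days
Weekday index = (4 + 27) mod 7 = 3

Thursday, February 28


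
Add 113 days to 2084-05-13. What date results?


Start: 2084-05-13, add 113 days
May 2084 has 31 days: 31 - 13 = 18 days to May 31 -> 95 left
June 2084 has 30 days -> 65 left
July 2084 has 31 days -> 34 left
August 2084 has 31 days -> 3 left
September 2084: 3 <= 30 -> lands on September 3

Result: 2084-09-03


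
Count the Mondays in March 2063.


March 2063 has 31 days
Anchor: Jan 1, 2063. With p = 2063 - 1 = 2062: (p + p//4 - p//100 + p//400) mod 7 = (2062 + 515 - 20 + 5) mod 7 = 2562 mod 7 = 0 -> Monday (Mon=0 ... Sun=6)
Days before March (Jan-Feb): 59; March 1 index = (0 + 59) mod 7 = 3 -> Thursday
First Monday is March 5
Mondays: 5, 12, 19, 26

4 Mondays


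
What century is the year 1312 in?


Century = (year - 1) // 100 + 1
= (1312 - 1) // 100 + 1
= 1311 // 100 + 1
= 13 + 1

14th century


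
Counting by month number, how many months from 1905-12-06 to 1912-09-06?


From December 1905 to September 1912
7 years * 12 = 84 months, minus 3 months = 81

81 months


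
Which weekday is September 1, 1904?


Target: September 1, 1904
Anchor: Jan 1, 1904. With p = 1904 - 1 = 1903: (p + p//4 - p//100 + p//400) mod 7 = (1903 + 475 - 19 + 4) mod 7 = 2363 mod 7 = 4 -> Friday (Mon=0 ... Sun=6)
Days before September (Jan-Aug): 244 days
Weekday index = (4 + 244) mod 7 = 3

Thursday


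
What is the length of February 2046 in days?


February 2046 (leap year: no)

28 days


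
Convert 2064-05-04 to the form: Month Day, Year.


ISO 2064-05-04 parses as year=2064, month=05, day=04
Month 5 -> May

May 4, 2064


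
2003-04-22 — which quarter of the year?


Month: April (month 4)
Q1: Jan-Mar, Q2: Apr-Jun, Q3: Jul-Sep, Q4: Oct-Dec

Q2


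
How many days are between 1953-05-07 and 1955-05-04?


From 1953-05-07 to 1955-05-04
1953-05-07: days before May = 31 + 28 + 31 + 30 = 120 (1953 is not a leap year); day of year = 120 + 7 = 127
1955-05-04: days before May = 31 + 28 + 31 + 30 = 120 (1955 is not a leap year); day of year = 120 + 4 = 124
Rest of 1953: 365 - 127 = 238
Full years 1954 (365): 365
Total = 238 + 365 + 124 = 727

727 days


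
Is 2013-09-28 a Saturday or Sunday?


Anchor: Jan 1, 2013. With p = 2013 - 1 = 2012: (p + p//4 - p//100 + p//400) mod 7 = (2012 + 503 - 20 + 5) mod 7 = 2500 mod 7 = 1 -> Tuesday (Mon=0 ... Sun=6)
Day of year: 271; offset = 270
Weekday index = (1 + 270) mod 7 = 5 -> Saturday
Weekend days: Saturday, Sunday

Yes


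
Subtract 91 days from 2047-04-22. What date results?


Start: 2047-04-22, subtract 91 days
Back 22 days from April 22 reaches March 31, 2047 -> 69 left
March 2047 has 31 days -> back to February 28, 2047 -> 38 left
February 2047 has 28 days -> back to January 31, 2047 -> 10 left
January 2047: 31 - 10 = 21 -> lands on January 21

Result: 2047-01-21


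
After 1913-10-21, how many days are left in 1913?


Day of year: 294 of 365
Remaining = 365 - 294

71 days


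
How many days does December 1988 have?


December 1988

31 days


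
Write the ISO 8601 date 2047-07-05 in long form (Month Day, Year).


ISO 2047-07-05 parses as year=2047, month=07, day=05
Month 7 -> July

July 5, 2047


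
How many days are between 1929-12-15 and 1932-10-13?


From 1929-12-15 to 1932-10-13
1929-12-15: days before December = 31 + 28 + 31 + 30 + 31 + 30 + 31 + 31 + 30 + 31 + 30 = 334 (1929 is not a leap year); day of year = 334 + 15 = 349
1932-10-13: days before October = 31 + 29 + 31 + 30 + 31 + 30 + 31 + 31 + 30 = 274 (1932 is a leap year); day of year = 274 + 13 = 287
Rest of 1929: 365 - 349 = 16
Full years 1930 (365), 1931 (365): 730
Total = 16 + 730 + 287 = 1033

1033 days


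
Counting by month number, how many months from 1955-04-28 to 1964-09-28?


From April 1955 to September 1964
9 years * 12 = 108 months, plus 5 months = 113

113 months


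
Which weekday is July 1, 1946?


Target: July 1, 1946
Anchor: Jan 1, 1946. With p = 1946 - 1 = 1945: (p + p//4 - p//100 + p//400) mod 7 = (1945 + 486 - 19 + 4) mod 7 = 2416 mod 7 = 1 -> Tuesday (Mon=0 ... Sun=6)
Days before July (Jan-Jun): 181 days
Weekday index = (1 + 181) mod 7 = 0

Monday


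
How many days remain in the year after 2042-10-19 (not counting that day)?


Day of year: 292 of 365
Remaining = 365 - 292

73 days


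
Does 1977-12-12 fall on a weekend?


Anchor: Jan 1, 1977. With p = 1977 - 1 = 1976: (p + p//4 - p//100 + p//400) mod 7 = (1976 + 494 - 19 + 4) mod 7 = 2455 mod 7 = 5 -> Saturday (Mon=0 ... Sun=6)
Day of year: 346; offset = 345
Weekday index = (5 + 345) mod 7 = 0 -> Monday
Weekend days: Saturday, Sunday

No


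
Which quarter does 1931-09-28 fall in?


Month: September (month 9)
Q1: Jan-Mar, Q2: Apr-Jun, Q3: Jul-Sep, Q4: Oct-Dec

Q3


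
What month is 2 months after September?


September is month 9
9 + 2 = 11

November


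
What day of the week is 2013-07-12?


Date: July 12, 2013
Anchor: Jan 1, 2013. With p = 2013 - 1 = 2012: (p + p//4 - p//100 + p//400) mod 7 = (2012 + 503 - 20 + 5) mod 7 = 2500 mod 7 = 1 -> Tuesday (Mon=0 ... Sun=6)
Days before July (Jan-Jun): 181; offset = 181 + 12 - 1 = 192
Weekday index = (1 + 192) mod 7 = 4

Day of the week: Friday


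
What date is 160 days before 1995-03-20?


Start: 1995-03-20, subtract 160 days
Back 20 days from March 20 reaches February 28, 1995 -> 140 left
February 1995 has 28 days -> back to January 31, 1995 -> 112 left
January 1995 has 31 days -> back to December 31, 1994 -> 81 left
December 1994 has 31 days -> back to November 30, 1994 -> 50 left
November 1994 has 30 days -> back to October 31, 1994 -> 20 left
October 1994: 31 - 20 = 11 -> lands on October 11

Result: 1994-10-11


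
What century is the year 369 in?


Century = (year - 1) // 100 + 1
= (369 - 1) // 100 + 1
= 368 // 100 + 1
= 3 + 1

4th century


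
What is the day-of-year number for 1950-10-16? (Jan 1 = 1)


Date: October 16, 1950
Days in months 1 through 9: 273
Plus 16 days in October

Day of year: 289


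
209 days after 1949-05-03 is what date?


Start: 1949-05-03, add 209 days
May 1949 has 31 days: 31 - 3 = 28 days to May 31 -> 181 left
June 1949 has 30 days -> 151 left
July 1949 has 31 days -> 120 left
August 1949 has 31 days -> 89 left
September 1949 has 30 days -> 59 left
October 1949 has 31 days -> 28 left
November 1949: 28 <= 30 -> lands on November 28

Result: 1949-11-28


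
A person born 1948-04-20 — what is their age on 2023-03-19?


Birth: 1948-04-20
Reference: 2023-03-19
Year difference: 2023 - 1948 = 75
Birthday not yet reached in 2023, subtract 1

74 years old


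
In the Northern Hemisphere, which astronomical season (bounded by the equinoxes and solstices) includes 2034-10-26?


Date: October 26
Astronomical Autumn (approx.; exact equinox/solstice day varies by year): September 22 to December 20
October 26 falls within the Autumn window

Autumn


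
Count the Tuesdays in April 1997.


April 1997 has 30 days
Anchor: Jan 1, 1997. With p = 1997 - 1 = 1996: (p + p//4 - p//100 + p//400) mod 7 = (1996 + 499 - 19 + 4) mod 7 = 2480 mod 7 = 2 -> Wednesday (Mon=0 ... Sun=6)
Days before April (Jan-Mar): 90; April 1 index = (2 + 90) mod 7 = 1 -> Tuesday
First Tuesday is April 1
Tuesdays: 1, 8, 15, 22, 29

5 Tuesdays


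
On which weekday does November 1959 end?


November 1959 has 30 days
Anchor: Jan 1, 1959. With p = 1959 - 1 = 1958: (p + p//4 - p//100 + p//400) mod 7 = (1958 + 489 - 19 + 4) mod 7 = 2432 mod 7 = 3 -> Thursday (Mon=0 ... Sun=6)
Days before November (Jan-Oct): 304; November 1 index = (3 + 304) mod 7 = 6 -> Sunday
Last day offset: 30 - 1 = 29 days
Weekday index = (6 + 29) mod 7 = 0

Monday, November 30


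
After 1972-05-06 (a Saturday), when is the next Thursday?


Current: Saturday
Target: Thursday
Days ahead: 5

Next Thursday: 1972-05-11


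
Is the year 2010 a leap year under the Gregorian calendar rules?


Gregorian leap year rule: divisible by 4, but not by 100, unless also by 400.
2010 is not divisible by 4 -> not a leap year

No


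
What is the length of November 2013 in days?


November 2013

30 days


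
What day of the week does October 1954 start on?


Target: October 1, 1954
Anchor: Jan 1, 1954. With p = 1954 - 1 = 1953: (p + p//4 - p//100 + p//400) mod 7 = (1953 + 488 - 19 + 4) mod 7 = 2426 mod 7 = 4 -> Friday (Mon=0 ... Sun=6)
Days before October (Jan-Sep): 273 days
Weekday index = (4 + 273) mod 7 = 4

Friday


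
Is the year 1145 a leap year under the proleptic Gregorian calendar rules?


Gregorian leap year rule: divisible by 4, but not by 100, unless also by 400.
1145 is not divisible by 4 -> not a leap year

No


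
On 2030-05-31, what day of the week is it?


Date: May 31, 2030
Anchor: Jan 1, 2030. With p = 2030 - 1 = 2029: (p + p//4 - p//100 + p//400) mod 7 = (2029 + 507 - 20 + 5) mod 7 = 2521 mod 7 = 1 -> Tuesday (Mon=0 ... Sun=6)
Days before May (Jan-Apr): 120; offset = 120 + 31 - 1 = 150
Weekday index = (1 + 150) mod 7 = 4

Day of the week: Friday


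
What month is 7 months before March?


March is month 3
3 - 7 = -4; wrap: -4 + 12 = 8

August


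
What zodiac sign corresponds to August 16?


Date: August 16
Conventional tropical zodiac dates: Leo from July 23 onward; Virgo starts August 23
August 16 falls within the Leo range

Leo


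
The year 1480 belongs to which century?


Century = (year - 1) // 100 + 1
= (1480 - 1) // 100 + 1
= 1479 // 100 + 1
= 14 + 1

15th century


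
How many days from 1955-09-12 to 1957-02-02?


From 1955-09-12 to 1957-02-02
1955-09-12: days before September = 31 + 28 + 31 + 30 + 31 + 30 + 31 + 31 = 243 (1955 is not a leap year); day of year = 243 + 12 = 255
1957-02-02: days before February = 31; day of year = 31 + 2 = 33
Rest of 1955: 365 - 255 = 110
Full years 1956 (366): 366
Total = 110 + 366 + 33 = 509

509 days


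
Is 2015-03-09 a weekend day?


Anchor: Jan 1, 2015. With p = 2015 - 1 = 2014: (p + p//4 - p//100 + p//400) mod 7 = (2014 + 503 - 20 + 5) mod 7 = 2502 mod 7 = 3 -> Thursday (Mon=0 ... Sun=6)
Day of year: 68; offset = 67
Weekday index = (3 + 67) mod 7 = 0 -> Monday
Weekend days: Saturday, Sunday

No


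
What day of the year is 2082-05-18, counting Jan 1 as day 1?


Date: May 18, 2082
Days in months 1 through 4: 120
Plus 18 days in May

Day of year: 138


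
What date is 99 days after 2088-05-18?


Start: 2088-05-18, add 99 days
May 2088 has 31 days: 31 - 18 = 13 days to May 31 -> 86 left
June 2088 has 30 days -> 56 left
July 2088 has 31 days -> 25 left
August 2088: 25 <= 31 -> lands on August 25

Result: 2088-08-25


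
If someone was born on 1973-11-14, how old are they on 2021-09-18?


Birth: 1973-11-14
Reference: 2021-09-18
Year difference: 2021 - 1973 = 48
Birthday not yet reached in 2021, subtract 1

47 years old


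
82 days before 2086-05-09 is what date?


Start: 2086-05-09, subtract 82 days
Back 9 days from May 9 reaches April 30, 2086 -> 73 left
April 2086 has 30 days -> back to March 31, 2086 -> 43 left
March 2086 has 31 days -> back to February 28, 2086 -> 12 left
February 2086: 28 - 12 = 16 -> lands on February 16

Result: 2086-02-16


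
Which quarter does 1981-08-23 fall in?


Month: August (month 8)
Q1: Jan-Mar, Q2: Apr-Jun, Q3: Jul-Sep, Q4: Oct-Dec

Q3


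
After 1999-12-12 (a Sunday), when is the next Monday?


Current: Sunday
Target: Monday
Days ahead: 1

Next Monday: 1999-12-13


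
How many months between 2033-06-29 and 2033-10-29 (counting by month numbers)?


From June 2033 to October 2033
0 years * 12 = 0 months, plus 4 months = 4

4 months


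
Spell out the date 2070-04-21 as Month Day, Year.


ISO 2070-04-21 parses as year=2070, month=04, day=21
Month 4 -> April

April 21, 2070


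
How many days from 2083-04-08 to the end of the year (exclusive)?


Day of year: 98 of 365
Remaining = 365 - 98

267 days


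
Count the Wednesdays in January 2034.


January 2034 has 31 days
Anchor: Jan 1, 2034. With p = 2034 - 1 = 2033: (p + p//4 - p//100 + p//400) mod 7 = (2033 + 508 - 20 + 5) mod 7 = 2526 mod 7 = 6 -> Sunday (Mon=0 ... Sun=6)
January 1 is the anchor itself -> Sunday
First Wednesday is January 4
Wednesdays: 4, 11, 18, 25

4 Wednesdays


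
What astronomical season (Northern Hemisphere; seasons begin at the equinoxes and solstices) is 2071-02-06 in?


Date: February 6
Astronomical Winter (approx.; exact equinox/solstice day varies by year): December 21 to March 19
February 6 falls within the Winter window

Winter


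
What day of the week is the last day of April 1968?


April 1968 has 30 days
Anchor: Jan 1, 1968. With p = 1968 - 1 = 1967: (p + p//4 - p//100 + p//400) mod 7 = (1967 + 491 - 19 + 4) mod 7 = 2443 mod 7 = 0 -> Monday (Mon=0 ... Sun=6)
Days before April (Jan-Mar): 91; April 1 index = (0 + 91) mod 7 = 0 -> Monday
Last day offset: 30 - 1 = 29 days
Weekday index = (0 + 29) mod 7 = 1

Tuesday, April 30


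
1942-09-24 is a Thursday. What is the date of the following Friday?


Current: Thursday
Target: Friday
Days ahead: 1

Next Friday: 1942-09-25


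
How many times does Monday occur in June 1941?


June 1941 has 30 days
Anchor: Jan 1, 1941. With p = 1941 - 1 = 1940: (p + p//4 - p//100 + p//400) mod 7 = (1940 + 485 - 19 + 4) mod 7 = 2410 mod 7 = 2 -> Wednesday (Mon=0 ... Sun=6)
Days before June (Jan-May): 151; June 1 index = (2 + 151) mod 7 = 6 -> Sunday
First Monday is June 2
Mondays: 2, 9, 16, 23, 30

5 Mondays


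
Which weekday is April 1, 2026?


Target: April 1, 2026
Anchor: Jan 1, 2026. With p = 2026 - 1 = 2025: (p + p//4 - p//100 + p//400) mod 7 = (2025 + 506 - 20 + 5) mod 7 = 2516 mod 7 = 3 -> Thursday (Mon=0 ... Sun=6)
Days before April (Jan-Mar): 90 days
Weekday index = (3 + 90) mod 7 = 2

Wednesday


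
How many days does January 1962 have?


January 1962

31 days


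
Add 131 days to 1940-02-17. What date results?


Start: 1940-02-17, add 131 days
February 1940 has 29 days: 29 - 17 = 12 days to February 29 -> 119 left
March 1940 has 31 days -> 88 left
April 1940 has 30 days -> 58 left
May 1940 has 31 days -> 27 left
June 1940: 27 <= 30 -> lands on June 27

Result: 1940-06-27


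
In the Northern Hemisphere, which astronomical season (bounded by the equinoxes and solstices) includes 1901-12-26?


Date: December 26
Astronomical Winter (approx.; exact equinox/solstice day varies by year): December 21 to March 19
December 26 falls within the Winter window

Winter


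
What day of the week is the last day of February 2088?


February 2088 has 29 days
Anchor: Jan 1, 2088. With p = 2088 - 1 = 2087: (p + p//4 - p//100 + p//400) mod 7 = (2087 + 521 - 20 + 5) mod 7 = 2593 mod 7 = 3 -> Thursday (Mon=0 ... Sun=6)
Days before February (Jan): 31; February 1 index = (3 + 31) mod 7 = 6 -> Sunday
Last day offset: 29 - 1 = 28 days
Weekday index = (6 + 28) mod 7 = 6

Sunday, February 29


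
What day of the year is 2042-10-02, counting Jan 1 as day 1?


Date: October 2, 2042
Days in months 1 through 9: 273
Plus 2 days in October

Day of year: 275


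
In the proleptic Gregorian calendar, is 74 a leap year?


Gregorian leap year rule: divisible by 4, but not by 100, unless also by 400.
74 is not divisible by 4 -> not a leap year

No


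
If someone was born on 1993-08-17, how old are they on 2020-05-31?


Birth: 1993-08-17
Reference: 2020-05-31
Year difference: 2020 - 1993 = 27
Birthday not yet reached in 2020, subtract 1

26 years old


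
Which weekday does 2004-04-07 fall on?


Date: April 7, 2004
Anchor: Jan 1, 2004. With p = 2004 - 1 = 2003: (p + p//4 - p//100 + p//400) mod 7 = (2003 + 500 - 20 + 5) mod 7 = 2488 mod 7 = 3 -> Thursday (Mon=0 ... Sun=6)
Days before April (Jan-Mar): 91; offset = 91 + 7 - 1 = 97
Weekday index = (3 + 97) mod 7 = 2

Day of the week: Wednesday


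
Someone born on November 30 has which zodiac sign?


Date: November 30
Conventional tropical zodiac dates: Sagittarius from November 22 onward; Capricorn starts December 22
November 30 falls within the Sagittarius range

Sagittarius


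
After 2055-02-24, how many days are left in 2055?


Day of year: 55 of 365
Remaining = 365 - 55

310 days


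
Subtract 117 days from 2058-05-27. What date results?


Start: 2058-05-27, subtract 117 days
Back 27 days from May 27 reaches April 30, 2058 -> 90 left
April 2058 has 30 days -> back to March 31, 2058 -> 60 left
March 2058 has 31 days -> back to February 28, 2058 -> 29 left
February 2058 has 28 days -> back to January 31, 2058 -> 1 left
January 2058: 31 - 1 = 30 -> lands on January 30

Result: 2058-01-30


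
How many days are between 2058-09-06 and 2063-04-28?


From 2058-09-06 to 2063-04-28
2058-09-06: days before September = 31 + 28 + 31 + 30 + 31 + 30 + 31 + 31 = 243 (2058 is not a leap year); day of year = 243 + 6 = 249
2063-04-28: days before April = 31 + 28 + 31 = 90 (2063 is not a leap year); day of year = 90 + 28 = 118
Rest of 2058: 365 - 249 = 116
Full years 2059 (365), 2060 (366), 2061 (365), 2062 (365): 1461
Total = 116 + 1461 + 118 = 1695

1695 days


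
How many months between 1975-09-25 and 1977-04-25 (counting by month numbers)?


From September 1975 to April 1977
2 years * 12 = 24 months, minus 5 months = 19

19 months


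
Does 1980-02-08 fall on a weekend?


Anchor: Jan 1, 1980. With p = 1980 - 1 = 1979: (p + p//4 - p//100 + p//400) mod 7 = (1979 + 494 - 19 + 4) mod 7 = 2458 mod 7 = 1 -> Tuesday (Mon=0 ... Sun=6)
Day of year: 39; offset = 38
Weekday index = (1 + 38) mod 7 = 4 -> Friday
Weekend days: Saturday, Sunday

No


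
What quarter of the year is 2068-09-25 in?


Month: September (month 9)
Q1: Jan-Mar, Q2: Apr-Jun, Q3: Jul-Sep, Q4: Oct-Dec

Q3


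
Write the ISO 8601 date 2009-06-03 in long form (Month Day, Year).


ISO 2009-06-03 parses as year=2009, month=06, day=03
Month 6 -> June

June 3, 2009


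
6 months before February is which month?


February is month 2
2 - 6 = -4; wrap: -4 + 12 = 8

August


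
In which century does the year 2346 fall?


Century = (year - 1) // 100 + 1
= (2346 - 1) // 100 + 1
= 2345 // 100 + 1
= 23 + 1

24th century


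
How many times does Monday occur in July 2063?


July 2063 has 31 days
Anchor: Jan 1, 2063. With p = 2063 - 1 = 2062: (p + p//4 - p//100 + p//400) mod 7 = (2062 + 515 - 20 + 5) mod 7 = 2562 mod 7 = 0 -> Monday (Mon=0 ... Sun=6)
Days before July (Jan-Jun): 181; July 1 index = (0 + 181) mod 7 = 6 -> Sunday
First Monday is July 2
Mondays: 2, 9, 16, 23, 30

5 Mondays


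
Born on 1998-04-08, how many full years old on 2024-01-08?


Birth: 1998-04-08
Reference: 2024-01-08
Year difference: 2024 - 1998 = 26
Birthday not yet reached in 2024, subtract 1

25 years old


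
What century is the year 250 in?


Century = (year - 1) // 100 + 1
= (250 - 1) // 100 + 1
= 249 // 100 + 1
= 2 + 1

3rd century


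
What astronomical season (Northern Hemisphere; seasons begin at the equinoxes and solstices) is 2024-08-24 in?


Date: August 24
Astronomical Summer (approx.; exact equinox/solstice day varies by year): June 21 to September 21
August 24 falls within the Summer window

Summer


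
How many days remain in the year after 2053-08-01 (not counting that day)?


Day of year: 213 of 365
Remaining = 365 - 213

152 days


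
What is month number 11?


Month 11 of 12

November


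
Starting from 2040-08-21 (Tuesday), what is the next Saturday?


Current: Tuesday
Target: Saturday
Days ahead: 4

Next Saturday: 2040-08-25


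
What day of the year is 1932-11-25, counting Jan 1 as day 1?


Date: November 25, 1932
Days in months 1 through 10: 305
Plus 25 days in November

Day of year: 330


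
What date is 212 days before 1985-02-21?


Start: 1985-02-21, subtract 212 days
Back 21 days from February 21 reaches January 31, 1985 -> 191 left
January 1985 has 31 days -> back to December 31, 1984 -> 160 left
December 1984 has 31 days -> back to November 30, 1984 -> 129 left
November 1984 has 30 days -> back to October 31, 1984 -> 99 left
October 1984 has 31 days -> back to September 30, 1984 -> 68 left
September 1984 has 30 days -> back to August 31, 1984 -> 38 left
August 1984 has 31 days -> back to July 31, 1984 -> 7 left
July 1984: 31 - 7 = 24 -> lands on July 24

Result: 1984-07-24


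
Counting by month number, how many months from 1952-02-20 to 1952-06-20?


From February 1952 to June 1952
0 years * 12 = 0 months, plus 4 months = 4

4 months


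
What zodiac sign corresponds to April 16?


Date: April 16
Conventional tropical zodiac dates: Aries from March 21 onward; Taurus starts April 20
April 16 falls within the Aries range

Aries


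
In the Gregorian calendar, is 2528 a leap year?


Gregorian leap year rule: divisible by 4, but not by 100, unless also by 400.
2528 is divisible by 4 but not 100 -> leap year

Yes


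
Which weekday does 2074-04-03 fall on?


Date: April 3, 2074
Anchor: Jan 1, 2074. With p = 2074 - 1 = 2073: (p + p//4 - p//100 + p//400) mod 7 = (2073 + 518 - 20 + 5) mod 7 = 2576 mod 7 = 0 -> Monday (Mon=0 ... Sun=6)
Days before April (Jan-Mar): 90; offset = 90 + 3 - 1 = 92
Weekday index = (0 + 92) mod 7 = 1

Day of the week: Tuesday


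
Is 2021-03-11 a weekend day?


Anchor: Jan 1, 2021. With p = 2021 - 1 = 2020: (p + p//4 - p//100 + p//400) mod 7 = (2020 + 505 - 20 + 5) mod 7 = 2510 mod 7 = 4 -> Friday (Mon=0 ... Sun=6)
Day of year: 70; offset = 69
Weekday index = (4 + 69) mod 7 = 3 -> Thursday
Weekend days: Saturday, Sunday

No


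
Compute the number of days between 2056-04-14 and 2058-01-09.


From 2056-04-14 to 2058-01-09
2056-04-14: days before April = 31 + 29 + 31 = 91 (2056 is a leap year); day of year = 91 + 14 = 105
2058-01-09: day of year = 9
Rest of 2056: 366 - 105 = 261
Full years 2057 (365): 365
Total = 261 + 365 + 9 = 635

635 days


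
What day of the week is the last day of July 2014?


July 2014 has 31 days
Anchor: Jan 1, 2014. With p = 2014 - 1 = 2013: (p + p//4 - p//100 + p//400) mod 7 = (2013 + 503 - 20 + 5) mod 7 = 2501 mod 7 = 2 -> Wednesday (Mon=0 ... Sun=6)
Days before July (Jan-Jun): 181; July 1 index = (2 + 181) mod 7 = 1 -> Tuesday
Last day offset: 31 - 1 = 30 days
Weekday index = (1 + 30) mod 7 = 3

Thursday, July 31


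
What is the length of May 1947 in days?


May 1947

31 days


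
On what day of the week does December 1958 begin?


Target: December 1, 1958
Anchor: Jan 1, 1958. With p = 1958 - 1 = 1957: (p + p//4 - p//100 + p//400) mod 7 = (1957 + 489 - 19 + 4) mod 7 = 2431 mod 7 = 2 -> Wednesday (Mon=0 ... Sun=6)
Days before December (Jan-Nov): 334 days
Weekday index = (2 + 334) mod 7 = 0

Monday


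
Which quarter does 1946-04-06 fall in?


Month: April (month 4)
Q1: Jan-Mar, Q2: Apr-Jun, Q3: Jul-Sep, Q4: Oct-Dec

Q2


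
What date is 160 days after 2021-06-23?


Start: 2021-06-23, add 160 days
June 2021 has 30 days: 30 - 23 = 7 days to June 30 -> 153 left
July 2021 has 31 days -> 122 left
August 2021 has 31 days -> 91 left
September 2021 has 30 days -> 61 left
October 2021 has 31 days -> 30 left
November 2021: 30 <= 30 -> lands on November 30

Result: 2021-11-30


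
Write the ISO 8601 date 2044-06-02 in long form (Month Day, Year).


ISO 2044-06-02 parses as year=2044, month=06, day=02
Month 6 -> June

June 2, 2044


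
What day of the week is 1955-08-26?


Date: August 26, 1955
Anchor: Jan 1, 1955. With p = 1955 - 1 = 1954: (p + p//4 - p//100 + p//400) mod 7 = (1954 + 488 - 19 + 4) mod 7 = 2427 mod 7 = 5 -> Saturday (Mon=0 ... Sun=6)
Days before August (Jan-Jul): 212; offset = 212 + 26 - 1 = 237
Weekday index = (5 + 237) mod 7 = 4

Day of the week: Friday


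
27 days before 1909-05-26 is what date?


Start: 1909-05-26, subtract 27 days
Back 26 days from May 26 reaches April 30, 1909 -> 1 left
April 1909: 30 - 1 = 29 -> lands on April 29

Result: 1909-04-29


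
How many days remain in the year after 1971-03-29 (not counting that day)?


Day of year: 88 of 365
Remaining = 365 - 88

277 days


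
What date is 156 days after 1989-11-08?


Start: 1989-11-08, add 156 days
November 1989 has 30 days: 30 - 8 = 22 days to November 30 -> 134 left
December 1989 has 31 days -> 103 left
January 1990 has 31 days -> 72 left
February 1990 has 28 days -> 44 left
March 1990 has 31 days -> 13 left
April 1990: 13 <= 30 -> lands on April 13

Result: 1990-04-13


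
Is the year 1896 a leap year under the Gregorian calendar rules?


Gregorian leap year rule: divisible by 4, but not by 100, unless also by 400.
1896 is divisible by 4 but not 100 -> leap year

Yes


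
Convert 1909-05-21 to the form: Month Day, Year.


ISO 1909-05-21 parses as year=1909, month=05, day=21
Month 5 -> May

May 21, 1909


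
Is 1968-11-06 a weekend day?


Anchor: Jan 1, 1968. With p = 1968 - 1 = 1967: (p + p//4 - p//100 + p//400) mod 7 = (1967 + 491 - 19 + 4) mod 7 = 2443 mod 7 = 0 -> Monday (Mon=0 ... Sun=6)
Day of year: 311; offset = 310
Weekday index = (0 + 310) mod 7 = 2 -> Wednesday
Weekend days: Saturday, Sunday

No


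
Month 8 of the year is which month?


Month 8 of 12

August


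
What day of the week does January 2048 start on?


Target: January 1, 2048
Anchor: Jan 1, 2048. With p = 2048 - 1 = 2047: (p + p//4 - p//100 + p//400) mod 7 = (2047 + 511 - 20 + 5) mod 7 = 2543 mod 7 = 2 -> Wednesday (Mon=0 ... Sun=6)
Offset from anchor: 0 days
Weekday index = (2 + 0) mod 7 = 2

Wednesday


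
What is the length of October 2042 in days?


October 2042

31 days


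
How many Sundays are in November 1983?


November 1983 has 30 days
Anchor: Jan 1, 1983. With p = 1983 - 1 = 1982: (p + p//4 - p//100 + p//400) mod 7 = (1982 + 495 - 19 + 4) mod 7 = 2462 mod 7 = 5 -> Saturday (Mon=0 ... Sun=6)
Days before November (Jan-Oct): 304; November 1 index = (5 + 304) mod 7 = 1 -> Tuesday
First Sunday is November 6
Sundays: 6, 13, 20, 27

4 Sundays


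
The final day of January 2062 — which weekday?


January 2062 has 31 days
Anchor: Jan 1, 2062. With p = 2062 - 1 = 2061: (p + p//4 - p//100 + p//400) mod 7 = (2061 + 515 - 20 + 5) mod 7 = 2561 mod 7 = 6 -> Sunday (Mon=0 ... Sun=6)
January 1 is the anchor itself -> Sunday
Last day offset: 31 - 1 = 30 days
Weekday index = (6 + 30) mod 7 = 1

Tuesday, January 31


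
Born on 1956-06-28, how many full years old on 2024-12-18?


Birth: 1956-06-28
Reference: 2024-12-18
Year difference: 2024 - 1956 = 68

68 years old


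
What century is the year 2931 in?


Century = (year - 1) // 100 + 1
= (2931 - 1) // 100 + 1
= 2930 // 100 + 1
= 29 + 1

30th century


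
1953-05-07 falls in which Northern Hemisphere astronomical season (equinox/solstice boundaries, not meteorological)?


Date: May 7
Astronomical Spring (approx.; exact equinox/solstice day varies by year): March 20 to June 20
May 7 falls within the Spring window

Spring


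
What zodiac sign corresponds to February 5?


Date: February 5
Conventional tropical zodiac dates: Aquarius from January 20 onward; Pisces starts February 19
February 5 falls within the Aquarius range

Aquarius


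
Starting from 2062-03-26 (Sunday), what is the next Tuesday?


Current: Sunday
Target: Tuesday
Days ahead: 2

Next Tuesday: 2062-03-28


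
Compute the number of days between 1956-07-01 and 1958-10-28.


From 1956-07-01 to 1958-10-28
1956-07-01: days before July = 31 + 29 + 31 + 30 + 31 + 30 = 182 (1956 is a leap year); day of year = 182 + 1 = 183
1958-10-28: days before October = 31 + 28 + 31 + 30 + 31 + 30 + 31 + 31 + 30 = 273 (1958 is not a leap year); day of year = 273 + 28 = 301
Rest of 1956: 366 - 183 = 183
Full years 1957 (365): 365
Total = 183 + 365 + 301 = 849

849 days


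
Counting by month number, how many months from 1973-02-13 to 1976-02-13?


From February 1973 to February 1976
3 years * 12 = 36 months = 36

36 months


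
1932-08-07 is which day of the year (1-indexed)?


Date: August 7, 1932
Days in months 1 through 7: 213
Plus 7 days in August

Day of year: 220


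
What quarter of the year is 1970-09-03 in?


Month: September (month 9)
Q1: Jan-Mar, Q2: Apr-Jun, Q3: Jul-Sep, Q4: Oct-Dec

Q3


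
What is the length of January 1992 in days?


January 1992

31 days


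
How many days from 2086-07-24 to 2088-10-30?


From 2086-07-24 to 2088-10-30
2086-07-24: days before July = 31 + 28 + 31 + 30 + 31 + 30 = 181 (2086 is not a leap year); day of year = 181 + 24 = 205
2088-10-30: days before October = 31 + 29 + 31 + 30 + 31 + 30 + 31 + 31 + 30 = 274 (2088 is a leap year); day of year = 274 + 30 = 304
Rest of 2086: 365 - 205 = 160
Full years 2087 (365): 365
Total = 160 + 365 + 304 = 829

829 days


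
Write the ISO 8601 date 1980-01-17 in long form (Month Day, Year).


ISO 1980-01-17 parses as year=1980, month=01, day=17
Month 1 -> January

January 17, 1980


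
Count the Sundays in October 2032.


October 2032 has 31 days
Anchor: Jan 1, 2032. With p = 2032 - 1 = 2031: (p + p//4 - p//100 + p//400) mod 7 = (2031 + 507 - 20 + 5) mod 7 = 2523 mod 7 = 3 -> Thursday (Mon=0 ... Sun=6)
Days before October (Jan-Sep): 274; October 1 index = (3 + 274) mod 7 = 4 -> Friday
First Sunday is October 3
Sundays: 3, 10, 17, 24, 31

5 Sundays


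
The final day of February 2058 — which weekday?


February 2058 has 28 days
Anchor: Jan 1, 2058. With p = 2058 - 1 = 2057: (p + p//4 - p//100 + p//400) mod 7 = (2057 + 514 - 20 + 5) mod 7 = 2556 mod 7 = 1 -> Tuesday (Mon=0 ... Sun=6)
Days before February (Jan): 31; February 1 index = (1 + 31) mod 7 = 4 -> Friday
Last day offset: 28 - 1 = 27 days
Weekday index = (4 + 27) mod 7 = 3

Thursday, February 28


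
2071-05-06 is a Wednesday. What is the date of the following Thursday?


Current: Wednesday
Target: Thursday
Days ahead: 1

Next Thursday: 2071-05-07


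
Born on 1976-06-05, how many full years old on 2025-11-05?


Birth: 1976-06-05
Reference: 2025-11-05
Year difference: 2025 - 1976 = 49

49 years old


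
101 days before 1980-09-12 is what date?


Start: 1980-09-12, subtract 101 days
Back 12 days from September 12 reaches August 31, 1980 -> 89 left
August 1980 has 31 days -> back to July 31, 1980 -> 58 left
July 1980 has 31 days -> back to June 30, 1980 -> 27 left
June 1980: 30 - 27 = 3 -> lands on June 3

Result: 1980-06-03


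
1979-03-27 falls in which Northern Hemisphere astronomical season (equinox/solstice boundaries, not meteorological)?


Date: March 27
Astronomical Spring (approx.; exact equinox/solstice day varies by year): March 20 to June 20
March 27 falls within the Spring window

Spring


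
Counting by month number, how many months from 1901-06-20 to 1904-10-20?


From June 1901 to October 1904
3 years * 12 = 36 months, plus 4 months = 40

40 months


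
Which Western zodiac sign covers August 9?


Date: August 9
Conventional tropical zodiac dates: Leo from July 23 onward; Virgo starts August 23
August 9 falls within the Leo range

Leo


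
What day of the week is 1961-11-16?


Date: November 16, 1961
Anchor: Jan 1, 1961. With p = 1961 - 1 = 1960: (p + p//4 - p//100 + p//400) mod 7 = (1960 + 490 - 19 + 4) mod 7 = 2435 mod 7 = 6 -> Sunday (Mon=0 ... Sun=6)
Days before November (Jan-Oct): 304; offset = 304 + 16 - 1 = 319
Weekday index = (6 + 319) mod 7 = 3

Day of the week: Thursday


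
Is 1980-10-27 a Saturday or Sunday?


Anchor: Jan 1, 1980. With p = 1980 - 1 = 1979: (p + p//4 - p//100 + p//400) mod 7 = (1979 + 494 - 19 + 4) mod 7 = 2458 mod 7 = 1 -> Tuesday (Mon=0 ... Sun=6)
Day of year: 301; offset = 300
Weekday index = (1 + 300) mod 7 = 0 -> Monday
Weekend days: Saturday, Sunday

No


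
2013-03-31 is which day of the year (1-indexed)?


Date: March 31, 2013
Days in months 1 through 2: 59
Plus 31 days in March

Day of year: 90


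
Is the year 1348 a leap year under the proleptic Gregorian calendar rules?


Gregorian leap year rule: divisible by 4, but not by 100, unless also by 400.
1348 is divisible by 4 but not 100 -> leap year

Yes


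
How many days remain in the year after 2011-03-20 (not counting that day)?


Day of year: 79 of 365
Remaining = 365 - 79

286 days


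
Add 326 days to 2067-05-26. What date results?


Start: 2067-05-26, add 326 days
May 2067 has 31 days: 31 - 26 = 5 days to May 31 -> 321 left
June 2067 has 30 days -> 291 left
July 2067 has 31 days -> 260 left
August 2067 has 31 days -> 229 left
September 2067 has 30 days -> 199 left
October 2067 has 31 days -> 168 left
November 2067 has 30 days -> 138 left
December 2067 has 31 days -> 107 left
January 2068 has 31 days -> 76 left
February 2068 has 29 days -> 47 left
March 2068 has 31 days -> 16 left
April 2068: 16 <= 30 -> lands on April 16

Result: 2068-04-16
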